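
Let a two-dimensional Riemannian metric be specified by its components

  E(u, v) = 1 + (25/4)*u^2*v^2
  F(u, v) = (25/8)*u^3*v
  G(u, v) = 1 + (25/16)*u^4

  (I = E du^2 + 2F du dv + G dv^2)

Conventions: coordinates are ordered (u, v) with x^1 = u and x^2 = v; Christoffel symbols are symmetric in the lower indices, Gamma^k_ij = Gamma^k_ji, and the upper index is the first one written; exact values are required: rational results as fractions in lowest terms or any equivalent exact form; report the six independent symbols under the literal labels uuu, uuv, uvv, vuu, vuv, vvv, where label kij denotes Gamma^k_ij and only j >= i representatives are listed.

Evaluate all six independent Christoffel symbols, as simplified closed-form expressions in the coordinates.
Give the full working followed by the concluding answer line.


E = 1 + (25/4)*u^2*v^2; F = (25/8)*u^3*v; G = 1 + (25/16)*u^4
Gamma^k_ij = (1/2) g^{kl} (d_i g_jl + d_j g_il - d_l g_ij), with g^inv = (1/(EG-F^2)) [[G, -F], [-F, E]]
first partials: E_u = (25/2)*u*v^2, E_v = (25/2)*u^2*v, F_u = (75/8)*u^2*v, F_v = (25/8)*u^3, G_u = (25/4)*u^3, G_v = 0
D = EG - F^2 = 1 + (25/4)*u^2*v^2 + (25/16)*u^4
expanded: Gamma^u_uu = (G E_u - 2F F_u + F E_v)/(2D), Gamma^u_uv = (G E_v - F G_u)/(2D), Gamma^u_vv = (2G F_v - G G_u - F G_v)/(2D), Gamma^v_uu = (2E F_u - E E_v - F E_u)/(2D), Gamma^v_uv = (E G_u - F E_v)/(2D), Gamma^v_vv = (E G_v - 2F F_v + F G_u)/(2D); substitute and cancel common factors

Answer: Gamma_uuu = 100*u*v^2/(25*u^4 + 100*u^2*v^2 + 16), Gamma_uuv = 100*u^2*v/(25*u^4 + 100*u^2*v^2 + 16), Gamma_uvv = 0, Gamma_vuu = 50*u^2*v/(25*u^4 + 100*u^2*v^2 + 16), Gamma_vuv = 50*u^3/(25*u^4 + 100*u^2*v^2 + 16), Gamma_vvv = 0


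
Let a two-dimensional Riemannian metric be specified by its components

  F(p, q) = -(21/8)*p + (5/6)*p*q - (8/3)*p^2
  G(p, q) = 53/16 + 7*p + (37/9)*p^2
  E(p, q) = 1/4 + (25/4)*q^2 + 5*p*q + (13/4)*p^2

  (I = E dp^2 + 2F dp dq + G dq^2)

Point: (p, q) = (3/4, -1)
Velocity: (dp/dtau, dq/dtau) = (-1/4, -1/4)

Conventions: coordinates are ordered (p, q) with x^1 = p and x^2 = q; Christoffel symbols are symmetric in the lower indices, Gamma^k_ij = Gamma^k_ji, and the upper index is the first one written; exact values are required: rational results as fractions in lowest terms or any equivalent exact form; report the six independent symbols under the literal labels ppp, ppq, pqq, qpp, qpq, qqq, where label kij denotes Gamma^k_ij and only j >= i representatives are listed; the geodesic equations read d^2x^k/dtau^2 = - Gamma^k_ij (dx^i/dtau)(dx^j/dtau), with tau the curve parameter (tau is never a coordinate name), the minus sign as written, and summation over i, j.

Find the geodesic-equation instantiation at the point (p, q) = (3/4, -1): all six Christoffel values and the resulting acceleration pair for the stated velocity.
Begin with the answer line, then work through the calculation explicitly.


Answer: Gamma_ppp = -40864/101463, Gamma_ppq = -63368/101463, Gamma_pqq = -66352/33821, Gamma_qpp = -44150/101463, Gamma_qpq = 37568/101463, Gamma_qqq = -74932/101463; accelerations (d^2p/dtau^2, d^2q/dtau^2) = (22916/101463, 21973/811704)

E = 293/64, F = -131/32, G = 87/8 at the point
E_p = -1/8, E_q = -35/4, F_p = -179/24, F_q = 5/8, G_p = 79/6, G_q = 0
EG - F^2 = 33821/1024;  g^inv = (1024/33821) * [[87/8, 131/32], [131/32, 293/64]]
first-kind symbols [ij,l] = (1/2)(d_i g_jl + d_j g_il - d_l g_ij): [pp,p] = E_p/2 = -1/16, [pp,q] = F_p - E_q/2 = -37/12, [pq,p] = E_q/2 = -35/8, [pq,q] = G_p/2 = 79/12, [qq,p] = F_q - G_p/2 = -143/24, [qq,q] = G_q/2 = 0
Gamma^p_ij = (G*[ij,p] - F*[ij,q])/(EG - F^2), Gamma^q_ij = (E*[ij,q] - F*[ij,p])/(EG - F^2)
Gamma_ppp = -40864/101463, Gamma_ppq = -63368/101463, Gamma_pqq = -66352/33821, Gamma_qpp = -44150/101463, Gamma_qpq = 37568/101463, Gamma_qqq = -74932/101463
d^2p/dtau^2 = -(Gamma_ppp*(-1/4)^2 + 2*Gamma_ppq*(-1/4)*(-1/4) + Gamma_pqq*(-1/4)^2) = 22916/101463
d^2q/dtau^2 = -(Gamma_qpp*(-1/4)^2 + 2*Gamma_qpq*(-1/4)*(-1/4) + Gamma_qqq*(-1/4)^2) = 21973/811704


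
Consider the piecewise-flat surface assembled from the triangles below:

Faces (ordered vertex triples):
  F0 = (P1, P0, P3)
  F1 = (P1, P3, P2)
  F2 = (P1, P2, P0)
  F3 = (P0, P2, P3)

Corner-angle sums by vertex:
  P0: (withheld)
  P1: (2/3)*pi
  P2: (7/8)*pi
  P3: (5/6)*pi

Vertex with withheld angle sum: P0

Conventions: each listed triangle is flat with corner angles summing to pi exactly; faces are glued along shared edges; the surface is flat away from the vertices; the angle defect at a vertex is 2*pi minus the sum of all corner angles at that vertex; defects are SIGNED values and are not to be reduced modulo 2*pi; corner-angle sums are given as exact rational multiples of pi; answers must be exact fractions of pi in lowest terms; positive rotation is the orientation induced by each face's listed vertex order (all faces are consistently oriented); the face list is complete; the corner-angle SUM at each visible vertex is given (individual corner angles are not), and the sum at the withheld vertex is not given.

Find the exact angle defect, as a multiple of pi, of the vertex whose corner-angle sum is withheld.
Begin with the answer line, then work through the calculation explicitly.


Answer: defect(P0) = (3/8)*pi

V = 4, E = 6, F = 4; chi = V - E + F = 2
Gauss-Bonnet: total defect = 2*pi*chi = 4*pi; visible defects sum to (29/8)*pi


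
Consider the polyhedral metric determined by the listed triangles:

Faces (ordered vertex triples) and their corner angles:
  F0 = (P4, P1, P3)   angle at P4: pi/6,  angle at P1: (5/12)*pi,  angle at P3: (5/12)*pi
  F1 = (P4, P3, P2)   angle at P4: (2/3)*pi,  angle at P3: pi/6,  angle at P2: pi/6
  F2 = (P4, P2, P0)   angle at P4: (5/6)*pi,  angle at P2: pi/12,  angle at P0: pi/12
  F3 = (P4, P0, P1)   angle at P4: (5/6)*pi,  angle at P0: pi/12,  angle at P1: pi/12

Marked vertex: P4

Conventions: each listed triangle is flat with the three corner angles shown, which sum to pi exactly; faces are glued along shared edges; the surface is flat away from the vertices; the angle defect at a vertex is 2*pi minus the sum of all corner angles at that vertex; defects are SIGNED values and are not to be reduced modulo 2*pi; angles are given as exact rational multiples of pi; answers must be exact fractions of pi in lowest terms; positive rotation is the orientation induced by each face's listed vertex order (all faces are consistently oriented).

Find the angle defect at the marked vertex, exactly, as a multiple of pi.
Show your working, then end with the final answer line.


Sum of corner angles at P4: (5/2)*pi
defect = 2*pi - (5/2)*pi

Answer: defect(P4) = -pi/2


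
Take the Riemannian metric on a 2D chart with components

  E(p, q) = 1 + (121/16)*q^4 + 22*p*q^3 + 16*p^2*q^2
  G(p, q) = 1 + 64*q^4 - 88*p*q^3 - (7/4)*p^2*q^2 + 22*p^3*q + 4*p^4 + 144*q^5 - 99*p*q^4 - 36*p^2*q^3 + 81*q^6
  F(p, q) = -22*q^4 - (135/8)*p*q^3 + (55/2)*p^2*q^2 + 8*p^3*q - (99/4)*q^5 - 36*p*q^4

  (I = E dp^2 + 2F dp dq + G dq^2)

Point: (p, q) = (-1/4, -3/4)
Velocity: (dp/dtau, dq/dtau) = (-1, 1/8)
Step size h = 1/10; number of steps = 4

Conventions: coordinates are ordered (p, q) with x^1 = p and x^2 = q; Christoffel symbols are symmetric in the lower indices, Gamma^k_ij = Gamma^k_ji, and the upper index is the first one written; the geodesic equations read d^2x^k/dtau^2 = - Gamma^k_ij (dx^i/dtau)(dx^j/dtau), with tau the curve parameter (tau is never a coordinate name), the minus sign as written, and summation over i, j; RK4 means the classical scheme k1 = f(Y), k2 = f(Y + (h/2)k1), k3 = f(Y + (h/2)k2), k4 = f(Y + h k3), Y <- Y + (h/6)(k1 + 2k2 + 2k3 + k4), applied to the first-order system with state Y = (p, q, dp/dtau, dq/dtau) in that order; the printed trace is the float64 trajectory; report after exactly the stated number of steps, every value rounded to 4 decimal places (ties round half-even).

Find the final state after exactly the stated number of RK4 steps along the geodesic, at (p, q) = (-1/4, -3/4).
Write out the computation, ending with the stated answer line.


f(Y) = (dp/dtau, dq/dtau, -Gamma^p_ij Y'^i Y'^j, -Gamma^q_ij Y'^i Y'^j) with the Gammas evaluated at the stage position; h = 0.100000; intermediate values shown to 6 dp
step 0: p = -0.2500, q = -0.7500, dp/dtau = -1.0000, dq/dtau = 0.1250
step 1:
  k1: at (p, q) = (-0.250000, -0.750000), (dp/dtau, dq/dtau) = (-1.000000, 0.125000); Gamma_ppp = -1.063211, Gamma_ppq = -1.816319, Gamma_pqq = -1.616967, Gamma_qpp = -0.209749, Gamma_qpq = -0.358321, Gamma_qqq = -0.318993; k1 = (-1.000000, 0.125000, 0.634396, 0.125153)
  k2: at (p, q) = (-0.300000, -0.743750), (dp/dtau, dq/dtau) = (-0.968280, 0.131258); Gamma_ppp = -0.984387, Gamma_ppq = -1.750595, Gamma_pqq = -1.550345, Gamma_qpp = -0.279209, Gamma_qpq = -0.496535, Gamma_qqq = -0.439736; k2 = (-0.968280, 0.131258, 0.504657, 0.143140)
  k3: at (p, q) = (-0.298414, -0.743437), (dp/dtau, dq/dtau) = (-0.974767, 0.132157); Gamma_ppp = -0.987345, Gamma_ppq = -1.753917, Gamma_pqq = -1.550252, Gamma_qpp = -0.276751, Gamma_qpq = -0.491619, Gamma_qqq = -0.434532; k3 = (-0.974767, 0.132157, 0.513335, 0.143887)
  k4: at (p, q) = (-0.347477, -0.736784), (dp/dtau, dq/dtau) = (-0.948666, 0.139389); Gamma_ppp = -0.909426, Gamma_ppq = -1.679357, Gamma_pqq = -1.474871, Gamma_qpp = -0.327519, Gamma_qpq = -0.604801, Gamma_qqq = -0.531158; k4 = (-0.948666, 0.139389, 0.402976, 0.145127)
  Y <- Y + (h/6)(k1 + 2k2 + 2k3 + k4): p = -0.3472, q = -0.7368, dp/dtau = -0.9488, dq/dtau = 0.1391
step 2:
  k1: at (p, q) = (-0.347246, -0.736813), (dp/dtau, dq/dtau) = (-0.948777, 0.139072); Gamma_ppp = -0.909792, Gamma_ppq = -1.679731, Gamma_pqq = -1.475227, Gamma_qpp = -0.327315, Gamma_qpq = -0.604316, Gamma_qqq = -0.530741; k1 = (-0.948777, 0.139072, 0.404231, 0.145430)
  k2: at (p, q) = (-0.394685, -0.729859), (dp/dtau, dq/dtau) = (-0.928566, 0.146344); Gamma_ppp = -0.836476, Gamma_ppq = -1.602494, Gamma_pqq = -1.397005, Gamma_qpp = -0.362272, Gamma_qpq = -0.694030, Gamma_qqq = -0.605034; k2 = (-0.928566, 0.146344, 0.315632, 0.136698)
  k3: at (p, q) = (-0.393674, -0.729496), (dp/dtau, dq/dtau) = (-0.932996, 0.145907); Gamma_ppp = -0.838398, Gamma_ppq = -1.605240, Gamma_pqq = -1.396870, Gamma_qpp = -0.361416, Gamma_qpq = -0.691986, Gamma_qqq = -0.602162; k3 = (-0.932996, 0.145907, 0.322502, 0.139024)
  k4: at (p, q) = (-0.440546, -0.722222), (dp/dtau, dq/dtau) = (-0.916527, 0.152975); Gamma_ppp = -0.769258, Gamma_ppq = -1.526965, Gamma_pqq = -1.318301, Gamma_qpp = -0.385239, Gamma_qpq = -0.764694, Gamma_qqq = -0.660197; k4 = (-0.916527, 0.152975, 0.248866, 0.124630)
  Y <- Y + (h/6)(k1 + 2k2 + 2k3 + k4): p = -0.4404, q = -0.7222, dp/dtau = -0.9166, dq/dtau = 0.1528
step 3:
  k1: at (p, q) = (-0.440386, -0.722204), (dp/dtau, dq/dtau) = (-0.916621, 0.152764); Gamma_ppp = -0.769515, Gamma_ppq = -1.527319, Gamma_pqq = -1.318429, Gamma_qpp = -0.385163, Gamma_qpq = -0.764465, Gamma_qqq = -0.659910; k1 = (-0.916621, 0.152764, 0.249579, 0.124921)
  k2: at (p, q) = (-0.486218, -0.714566), (dp/dtau, dq/dtau) = (-0.904142, 0.159010); Gamma_ppp = -0.706041, Gamma_ppq = -1.451223, Gamma_pqq = -1.241869, Gamma_qpp = -0.399939, Gamma_qpq = -0.822050, Gamma_qqq = -0.703461; k2 = (-0.904142, 0.159010, 0.191291, 0.108357)
  k3: at (p, q) = (-0.485594, -0.714253), (dp/dtau, dq/dtau) = (-0.907057, 0.158182); Gamma_ppp = -0.707115, Gamma_ppq = -1.453024, Gamma_pqq = -1.241708, Gamma_qpp = -0.399741, Gamma_qpq = -0.821412, Gamma_qqq = -0.701953; k3 = (-0.907057, 0.158182, 0.195890, 0.110739)
  k4: at (p, q) = (-0.531092, -0.706386), (dp/dtau, dq/dtau) = (-0.897032, 0.163838); Gamma_ppp = -0.648265, Gamma_ppq = -1.378758, Gamma_pqq = -1.168102, Gamma_qpp = -0.407957, Gamma_qpq = -0.867662, Gamma_qqq = -0.735094; k4 = (-0.897032, 0.163838, 0.147726, 0.092965)
  Y <- Y + (h/6)(k1 + 2k2 + 2k3 + k4): p = -0.5310, q = -0.7064, dp/dtau = -0.8971, dq/dtau = 0.1637
step 4:
  k1: at (p, q) = (-0.530987, -0.706354), (dp/dtau, dq/dtau) = (-0.897093, 0.163699); Gamma_ppp = -0.648419, Gamma_ppq = -1.379011, Gamma_pqq = -1.168138, Gamma_qpp = -0.407945, Gamma_qpq = -0.867588, Gamma_qqq = -0.734920; k1 = (-0.897093, 0.163699, 0.148111, 0.093182)
  k2: at (p, q) = (-0.575842, -0.698169), (dp/dtau, dq/dtau) = (-0.889688, 0.168358); Gamma_ppp = -0.594699, Gamma_ppq = -1.308213, Gamma_pqq = -1.098247, Gamma_qpp = -0.410981, Gamma_qpq = -0.904072, Gamma_qqq = -0.758970; k2 = (-0.889688, 0.168358, 0.109957, 0.075988)
  k3: at (p, q) = (-0.575472, -0.697936), (dp/dtau, dq/dtau) = (-0.891596, 0.167498); Gamma_ppp = -0.595237, Gamma_ppq = -1.309243, Gamma_pqq = -1.098095, Gamma_qpp = -0.410995, Gamma_qpq = -0.903997, Gamma_qqq = -0.758204; k3 = (-0.891596, 0.167498, 0.112941, 0.077983)
  k4: at (p, q) = (-0.620147, -0.689604), (dp/dtau, dq/dtau) = (-0.885799, 0.171497); Gamma_ppp = -0.545750, Gamma_ppq = -1.241187, Gamma_pqq = -1.032197, Gamma_qpp = -0.410133, Gamma_qpq = -0.932757, Gamma_qqq = -0.775700; k4 = (-0.885799, 0.171497, 0.081473, 0.061228)
  Y <- Y + (h/6)(k1 + 2k2 + 2k3 + k4): p = -0.6201, q = -0.6896, dp/dtau = -0.8858, dq/dtau = 0.1714

Answer: p = -0.6201, q = -0.6896, dp/dtau = -0.8858, dq/dtau = 0.1714


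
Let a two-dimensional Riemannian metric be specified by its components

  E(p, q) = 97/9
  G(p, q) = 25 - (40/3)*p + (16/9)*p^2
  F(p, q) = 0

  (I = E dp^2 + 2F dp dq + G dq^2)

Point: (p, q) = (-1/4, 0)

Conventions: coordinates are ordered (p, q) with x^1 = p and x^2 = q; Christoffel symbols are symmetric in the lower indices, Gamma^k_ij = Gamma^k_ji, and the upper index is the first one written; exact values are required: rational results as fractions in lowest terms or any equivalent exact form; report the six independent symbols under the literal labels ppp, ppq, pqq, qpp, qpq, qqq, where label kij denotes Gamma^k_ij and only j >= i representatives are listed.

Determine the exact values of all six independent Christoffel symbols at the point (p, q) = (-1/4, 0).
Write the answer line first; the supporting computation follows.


Answer: Gamma_ppp = 0, Gamma_ppq = 0, Gamma_pqq = 64/97, Gamma_qpp = 0, Gamma_qpq = -1/4, Gamma_qqq = 0

E = 97/9, F = 0, G = 256/9 at the point
E_p = 0, E_q = 0, F_p = 0, F_q = 0, G_p = -128/9, G_q = 0
EG - F^2 = 24832/81;  g^inv = (81/24832) * [[256/9, 0], [0, 97/9]]
first-kind symbols [ij,l] = (1/2)(d_i g_jl + d_j g_il - d_l g_ij): [pp,p] = E_p/2 = 0, [pp,q] = F_p - E_q/2 = 0, [pq,p] = E_q/2 = 0, [pq,q] = G_p/2 = -64/9, [qq,p] = F_q - G_p/2 = 64/9, [qq,q] = G_q/2 = 0
Gamma^p_ij = (G*[ij,p] - F*[ij,q])/(EG - F^2), Gamma^q_ij = (E*[ij,q] - F*[ij,p])/(EG - F^2)


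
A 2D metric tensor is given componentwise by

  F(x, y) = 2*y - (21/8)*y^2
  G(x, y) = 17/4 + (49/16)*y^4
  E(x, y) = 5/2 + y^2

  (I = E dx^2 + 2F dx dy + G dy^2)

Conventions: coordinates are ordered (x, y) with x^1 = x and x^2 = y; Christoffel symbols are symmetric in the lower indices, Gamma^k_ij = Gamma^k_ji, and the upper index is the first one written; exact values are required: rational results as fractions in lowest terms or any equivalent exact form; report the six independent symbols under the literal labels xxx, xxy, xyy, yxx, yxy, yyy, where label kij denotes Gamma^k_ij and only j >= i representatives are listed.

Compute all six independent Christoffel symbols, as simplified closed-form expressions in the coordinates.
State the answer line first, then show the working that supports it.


Answer: Gamma_xxx = (-168*y^3 + 128*y^2)/(196*y^6 + 49*y^4 + 672*y^3 + 16*y^2 + 680), Gamma_xxy = (196*y^5 + 272*y)/(196*y^6 + 49*y^4 + 672*y^3 + 16*y^2 + 680), Gamma_xyy = (-392*y^4 - 1428*y + 544)/(196*y^6 + 49*y^4 + 672*y^3 + 16*y^2 + 680), Gamma_yxx = (-64*y^3 - 160*y)/(196*y^6 + 49*y^4 + 672*y^3 + 16*y^2 + 680), Gamma_yxy = (168*y^3 - 128*y^2)/(196*y^6 + 49*y^4 + 672*y^3 + 16*y^2 + 680), Gamma_yyy = (392*y^5 + 98*y^3 + 1008*y^2 - 256*y)/(196*y^6 + 49*y^4 + 672*y^3 + 16*y^2 + 680)

E = 5/2 + y^2; F = 2*y - (21/8)*y^2; G = 17/4 + (49/16)*y^4
Gamma^k_ij = (1/2) g^{kl} (d_i g_jl + d_j g_il - d_l g_ij), with g^inv = (1/(EG-F^2)) [[G, -F], [-F, E]]
first partials: E_x = 0, E_y = 2*y, F_x = 0, F_y = 2 - (21/4)*y, G_x = 0, G_y = (49/4)*y^3
D = EG - F^2 = 85/8 + (1/4)*y^2 + (21/2)*y^3 + (49/64)*y^4 + (49/16)*y^6
expanded: Gamma^x_xx = (G E_x - 2F F_x + F E_y)/(2D), Gamma^x_xy = (G E_y - F G_x)/(2D), Gamma^x_yy = (2G F_y - G G_x - F G_y)/(2D), Gamma^y_xx = (2E F_x - E E_y - F E_x)/(2D), Gamma^y_xy = (E G_x - F E_y)/(2D), Gamma^y_yy = (E G_y - 2F F_y + F G_x)/(2D); substitute and cancel common factors


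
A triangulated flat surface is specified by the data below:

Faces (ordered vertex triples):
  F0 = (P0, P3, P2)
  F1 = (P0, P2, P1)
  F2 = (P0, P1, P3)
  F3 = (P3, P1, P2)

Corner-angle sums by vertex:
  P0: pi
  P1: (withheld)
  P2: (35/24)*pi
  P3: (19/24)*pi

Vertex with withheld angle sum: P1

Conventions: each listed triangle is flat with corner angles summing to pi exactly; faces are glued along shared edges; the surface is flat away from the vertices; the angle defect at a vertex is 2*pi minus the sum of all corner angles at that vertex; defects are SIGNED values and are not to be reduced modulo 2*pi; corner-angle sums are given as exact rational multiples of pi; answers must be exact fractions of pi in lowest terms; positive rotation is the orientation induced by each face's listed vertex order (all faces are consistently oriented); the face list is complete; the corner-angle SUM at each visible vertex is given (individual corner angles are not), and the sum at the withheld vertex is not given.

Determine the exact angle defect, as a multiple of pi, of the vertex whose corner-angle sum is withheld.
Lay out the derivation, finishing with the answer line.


V = 4, E = 6, F = 4; chi = V - E + F = 2
Gauss-Bonnet: total defect = 2*pi*chi = 4*pi; visible defects sum to (11/4)*pi

Answer: defect(P1) = (5/4)*pi


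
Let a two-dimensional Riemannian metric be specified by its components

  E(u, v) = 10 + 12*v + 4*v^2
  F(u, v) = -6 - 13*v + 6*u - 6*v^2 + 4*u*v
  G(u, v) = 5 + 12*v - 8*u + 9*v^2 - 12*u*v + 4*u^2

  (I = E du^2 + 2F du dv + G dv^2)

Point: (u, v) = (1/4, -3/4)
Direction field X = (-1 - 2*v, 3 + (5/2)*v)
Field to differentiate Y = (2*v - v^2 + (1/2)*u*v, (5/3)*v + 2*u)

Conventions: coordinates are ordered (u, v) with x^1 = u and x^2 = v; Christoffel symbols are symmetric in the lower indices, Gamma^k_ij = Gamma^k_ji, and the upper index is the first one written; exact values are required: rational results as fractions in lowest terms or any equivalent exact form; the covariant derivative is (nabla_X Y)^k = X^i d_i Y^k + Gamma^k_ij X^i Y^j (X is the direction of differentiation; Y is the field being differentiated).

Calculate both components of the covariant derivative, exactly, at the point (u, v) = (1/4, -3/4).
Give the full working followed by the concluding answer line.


E = 13/4, F = 9/8, G = 25/16 at the point
E_u = 0, E_v = 6, F_u = 3, F_v = -3, G_u = 3, G_v = -9/2
EG - F^2 = 61/16;  g^inv = (16/61) * [[25/16, -9/8], [-9/8, 13/4]]
first-kind symbols [ij,l] = (1/2)(d_i g_jl + d_j g_il - d_l g_ij): [uu,u] = E_u/2 = 0, [uu,v] = F_u - E_v/2 = 0, [uv,u] = E_v/2 = 3, [uv,v] = G_u/2 = 3/2, [vv,u] = F_v - G_u/2 = -9/2, [vv,v] = G_v/2 = -9/4
Gamma^u_ij = (G*[ij,u] - F*[ij,v])/(EG - F^2), Gamma^v_ij = (E*[ij,v] - F*[ij,u])/(EG - F^2)
Gamma_uuu = 0, Gamma_uuv = 48/61, Gamma_uvv = -72/61, Gamma_vuu = 0, Gamma_vuv = 24/61, Gamma_vvv = -36/61
X = (1/2, 9/8), Y = (-69/32, -3/4) at the point

Answer: (nabla_X Y)^u = 10473/3904, (nabla_X Y)^v = 4433/1952


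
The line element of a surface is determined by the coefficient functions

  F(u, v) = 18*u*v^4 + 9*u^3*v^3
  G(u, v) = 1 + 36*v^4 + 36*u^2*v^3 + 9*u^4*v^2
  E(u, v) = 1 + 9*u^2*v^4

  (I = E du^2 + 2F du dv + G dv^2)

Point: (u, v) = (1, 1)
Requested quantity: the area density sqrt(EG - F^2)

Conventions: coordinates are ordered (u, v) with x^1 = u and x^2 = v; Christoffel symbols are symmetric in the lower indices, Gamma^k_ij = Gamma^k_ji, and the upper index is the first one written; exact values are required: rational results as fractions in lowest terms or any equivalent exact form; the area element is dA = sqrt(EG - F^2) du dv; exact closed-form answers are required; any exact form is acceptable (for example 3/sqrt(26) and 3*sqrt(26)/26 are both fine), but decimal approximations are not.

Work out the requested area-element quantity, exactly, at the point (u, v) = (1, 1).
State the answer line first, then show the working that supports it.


Answer: sqrt(EG - F^2) = sqrt(91)

E = 10, F = 27, G = 82; EG - F^2 = 91


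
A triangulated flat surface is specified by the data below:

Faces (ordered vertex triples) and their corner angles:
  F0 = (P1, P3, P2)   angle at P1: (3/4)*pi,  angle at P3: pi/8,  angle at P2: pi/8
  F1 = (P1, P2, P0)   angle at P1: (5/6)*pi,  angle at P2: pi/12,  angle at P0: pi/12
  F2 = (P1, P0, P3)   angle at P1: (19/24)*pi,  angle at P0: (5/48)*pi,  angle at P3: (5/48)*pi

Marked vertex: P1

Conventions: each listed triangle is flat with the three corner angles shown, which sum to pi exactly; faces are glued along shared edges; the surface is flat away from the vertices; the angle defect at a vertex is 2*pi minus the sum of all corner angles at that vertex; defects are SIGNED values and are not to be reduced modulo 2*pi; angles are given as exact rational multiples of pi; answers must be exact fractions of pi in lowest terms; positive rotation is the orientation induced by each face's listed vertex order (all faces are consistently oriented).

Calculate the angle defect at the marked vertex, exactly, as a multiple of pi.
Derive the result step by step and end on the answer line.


Sum of corner angles at P1: (19/8)*pi
defect = 2*pi - (19/8)*pi

Answer: defect(P1) = (-3/8)*pi


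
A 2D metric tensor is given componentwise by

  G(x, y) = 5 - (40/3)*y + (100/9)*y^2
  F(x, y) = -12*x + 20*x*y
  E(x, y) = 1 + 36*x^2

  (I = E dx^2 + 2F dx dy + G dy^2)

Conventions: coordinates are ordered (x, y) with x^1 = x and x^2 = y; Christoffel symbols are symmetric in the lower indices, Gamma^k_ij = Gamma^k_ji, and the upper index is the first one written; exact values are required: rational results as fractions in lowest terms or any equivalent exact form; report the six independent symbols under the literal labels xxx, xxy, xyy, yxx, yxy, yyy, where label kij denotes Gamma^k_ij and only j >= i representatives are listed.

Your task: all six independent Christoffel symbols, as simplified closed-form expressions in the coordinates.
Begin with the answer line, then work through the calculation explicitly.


Answer: Gamma_xxx = 324*x/(324*x^2 + 100*y^2 - 120*y + 45), Gamma_xxy = 0, Gamma_xyy = 180*x/(324*x^2 + 100*y^2 - 120*y + 45), Gamma_yxx = (180*y - 108)/(324*x^2 + 100*y^2 - 120*y + 45), Gamma_yxy = 0, Gamma_yyy = (100*y - 60)/(324*x^2 + 100*y^2 - 120*y + 45)

E = 1 + 36*x^2; F = -12*x + 20*x*y; G = 5 - (40/3)*y + (100/9)*y^2
Gamma^k_ij = (1/2) g^{kl} (d_i g_jl + d_j g_il - d_l g_ij), with g^inv = (1/(EG-F^2)) [[G, -F], [-F, E]]
first partials: E_x = 72*x, E_y = 0, F_x = -12 + 20*y, F_y = 20*x, G_x = 0, G_y = -40/3 + (200/9)*y
D = EG - F^2 = 5 - (40/3)*y + (100/9)*y^2 + 36*x^2
expanded: Gamma^x_xx = (G E_x - 2F F_x + F E_y)/(2D), Gamma^x_xy = (G E_y - F G_x)/(2D), Gamma^x_yy = (2G F_y - G G_x - F G_y)/(2D), Gamma^y_xx = (2E F_x - E E_y - F E_x)/(2D), Gamma^y_xy = (E G_x - F E_y)/(2D), Gamma^y_yy = (E G_y - 2F F_y + F G_x)/(2D); substitute and cancel common factors


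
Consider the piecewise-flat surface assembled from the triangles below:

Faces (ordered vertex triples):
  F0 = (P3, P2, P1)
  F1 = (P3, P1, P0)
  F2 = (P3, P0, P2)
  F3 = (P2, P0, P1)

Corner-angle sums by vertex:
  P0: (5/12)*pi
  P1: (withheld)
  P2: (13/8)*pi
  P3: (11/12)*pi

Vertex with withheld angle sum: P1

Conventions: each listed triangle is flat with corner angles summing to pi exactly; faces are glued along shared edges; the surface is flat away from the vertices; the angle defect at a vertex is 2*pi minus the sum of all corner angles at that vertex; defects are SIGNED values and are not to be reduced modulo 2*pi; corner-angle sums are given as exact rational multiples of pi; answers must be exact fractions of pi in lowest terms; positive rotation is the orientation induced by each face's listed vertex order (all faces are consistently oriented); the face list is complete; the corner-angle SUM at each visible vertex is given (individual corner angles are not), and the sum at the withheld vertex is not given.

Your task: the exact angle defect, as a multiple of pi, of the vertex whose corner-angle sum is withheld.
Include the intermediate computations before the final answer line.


V = 4, E = 6, F = 4; chi = V - E + F = 2
Gauss-Bonnet: total defect = 2*pi*chi = 4*pi; visible defects sum to (73/24)*pi

Answer: defect(P1) = (23/24)*pi


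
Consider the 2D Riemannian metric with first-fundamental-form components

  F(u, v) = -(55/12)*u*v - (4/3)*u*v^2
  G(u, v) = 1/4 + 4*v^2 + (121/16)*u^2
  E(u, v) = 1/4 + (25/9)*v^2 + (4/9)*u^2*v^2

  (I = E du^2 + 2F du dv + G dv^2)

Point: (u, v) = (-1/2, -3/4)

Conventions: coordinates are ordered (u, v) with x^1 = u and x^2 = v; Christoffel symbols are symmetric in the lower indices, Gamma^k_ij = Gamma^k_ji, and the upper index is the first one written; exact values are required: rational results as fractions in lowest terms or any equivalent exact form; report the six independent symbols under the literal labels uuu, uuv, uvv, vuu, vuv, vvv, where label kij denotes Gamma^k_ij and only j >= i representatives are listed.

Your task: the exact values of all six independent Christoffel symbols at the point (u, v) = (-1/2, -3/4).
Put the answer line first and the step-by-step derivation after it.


Answer: Gamma_uuu = 18352/19743, Gamma_uuv = -44833/19743, Gamma_uvv = 112079/39486, Gamma_vuu = 9148/6581, Gamma_vuv = -30724/19743, Gamma_vvv = 3661/19743

E = 15/8, F = -43/32, G = 281/64 at the point
E_u = -1/4, E_v = -13/3, F_u = 43/16, F_v = 31/24, G_u = -121/16, G_v = -6
EG - F^2 = 6581/1024;  g^inv = (1024/6581) * [[281/64, 43/32], [43/32, 15/8]]
first-kind symbols [ij,l] = (1/2)(d_i g_jl + d_j g_il - d_l g_ij): [uu,u] = E_u/2 = -1/8, [uu,v] = F_u - E_v/2 = 233/48, [uv,u] = E_v/2 = -13/6, [uv,v] = G_u/2 = -121/32, [vv,u] = F_v - G_u/2 = 487/96, [vv,v] = G_v/2 = -3
Gamma^u_ij = (G*[ij,u] - F*[ij,v])/(EG - F^2), Gamma^v_ij = (E*[ij,v] - F*[ij,u])/(EG - F^2)


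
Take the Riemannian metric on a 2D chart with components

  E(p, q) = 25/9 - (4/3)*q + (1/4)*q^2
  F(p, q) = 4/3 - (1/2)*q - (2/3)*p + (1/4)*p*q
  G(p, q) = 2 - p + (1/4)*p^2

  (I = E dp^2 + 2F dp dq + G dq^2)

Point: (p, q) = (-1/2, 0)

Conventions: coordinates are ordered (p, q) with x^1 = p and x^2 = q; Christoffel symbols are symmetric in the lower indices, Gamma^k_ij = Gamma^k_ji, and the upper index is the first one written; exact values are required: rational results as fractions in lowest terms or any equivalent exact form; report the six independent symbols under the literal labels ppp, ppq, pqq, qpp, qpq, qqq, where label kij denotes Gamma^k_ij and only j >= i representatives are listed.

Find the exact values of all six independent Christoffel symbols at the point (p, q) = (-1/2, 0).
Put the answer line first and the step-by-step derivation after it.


Answer: Gamma_ppp = 0, Gamma_ppq = -96/625, Gamma_pqq = 0, Gamma_qpp = 0, Gamma_qpq = -18/125, Gamma_qqq = 0

E = 25/9, F = 5/3, G = 41/16 at the point
E_p = 0, E_q = -4/3, F_p = -2/3, F_q = -5/8, G_p = -5/4, G_q = 0
EG - F^2 = 625/144;  g^inv = (144/625) * [[41/16, -5/3], [-5/3, 25/9]]
first-kind symbols [ij,l] = (1/2)(d_i g_jl + d_j g_il - d_l g_ij): [pp,p] = E_p/2 = 0, [pp,q] = F_p - E_q/2 = 0, [pq,p] = E_q/2 = -2/3, [pq,q] = G_p/2 = -5/8, [qq,p] = F_q - G_p/2 = 0, [qq,q] = G_q/2 = 0
Gamma^p_ij = (G*[ij,p] - F*[ij,q])/(EG - F^2), Gamma^q_ij = (E*[ij,q] - F*[ij,p])/(EG - F^2)


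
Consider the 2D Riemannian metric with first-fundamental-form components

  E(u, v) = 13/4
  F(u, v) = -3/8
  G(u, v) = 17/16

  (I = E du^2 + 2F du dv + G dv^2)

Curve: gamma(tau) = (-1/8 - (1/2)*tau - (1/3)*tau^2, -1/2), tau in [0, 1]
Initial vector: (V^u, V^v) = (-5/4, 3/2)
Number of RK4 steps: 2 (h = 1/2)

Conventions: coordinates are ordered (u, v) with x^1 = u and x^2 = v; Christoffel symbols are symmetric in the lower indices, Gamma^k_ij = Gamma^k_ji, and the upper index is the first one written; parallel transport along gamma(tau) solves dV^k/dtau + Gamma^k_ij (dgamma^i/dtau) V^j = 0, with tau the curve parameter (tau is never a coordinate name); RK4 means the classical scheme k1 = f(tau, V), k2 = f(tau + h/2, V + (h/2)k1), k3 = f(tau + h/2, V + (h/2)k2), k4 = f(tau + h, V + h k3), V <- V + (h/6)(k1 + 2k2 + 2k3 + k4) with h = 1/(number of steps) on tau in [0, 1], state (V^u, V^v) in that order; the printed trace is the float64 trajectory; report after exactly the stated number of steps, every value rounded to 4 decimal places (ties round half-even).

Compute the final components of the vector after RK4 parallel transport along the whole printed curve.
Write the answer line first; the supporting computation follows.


Answer: V^u = -1.2500, V^v = 1.5000

gamma'(tau) = (-1/2 - (2/3)*tau, 0); f(tau, V)^k = -Gamma^k_ij(gamma(tau)) gamma'^i(tau) V^j; h = 1/2; intermediate values shown to 6 dp
curve data and Christoffel symbols at the stage parameters:
  tau = 0.000000: gamma = (-0.125000, -0.500000), gamma' = (-0.500000, 0.000000); Gamma_uuu = 0.000000, Gamma_uuv = 0.000000, Gamma_uvv = 0.000000, Gamma_vuu = 0.000000, Gamma_vuv = 0.000000, Gamma_vvv = 0.000000
  tau = 0.250000: gamma = (-0.270833, -0.500000), gamma' = (-0.666667, 0.000000); Gamma_uuu = 0.000000, Gamma_uuv = 0.000000, Gamma_uvv = 0.000000, Gamma_vuu = 0.000000, Gamma_vuv = 0.000000, Gamma_vvv = 0.000000
  tau = 0.500000: gamma = (-0.458333, -0.500000), gamma' = (-0.833333, 0.000000); Gamma_uuu = 0.000000, Gamma_uuv = 0.000000, Gamma_uvv = 0.000000, Gamma_vuu = 0.000000, Gamma_vuv = 0.000000, Gamma_vvv = 0.000000
  tau = 0.750000: gamma = (-0.687500, -0.500000), gamma' = (-1.000000, 0.000000); Gamma_uuu = 0.000000, Gamma_uuv = 0.000000, Gamma_uvv = 0.000000, Gamma_vuu = 0.000000, Gamma_vuv = 0.000000, Gamma_vvv = 0.000000
  tau = 1.000000: gamma = (-0.958333, -0.500000), gamma' = (-1.166667, 0.000000); Gamma_uuu = 0.000000, Gamma_uuv = 0.000000, Gamma_uvv = 0.000000, Gamma_vuu = 0.000000, Gamma_vuv = 0.000000, Gamma_vvv = 0.000000
step 0: V^u = -1.2500, V^v = 1.5000
step 1: k1 = (0.000000, 0.000000), k2 = (0.000000, 0.000000), k3 = (0.000000, 0.000000), k4 = (0.000000, 0.000000); V <- V + (h/6)(k1 + 2k2 + 2k3 + k4): V^u = -1.2500, V^v = 1.5000
step 2: k1 = (0.000000, 0.000000), k2 = (0.000000, 0.000000), k3 = (0.000000, 0.000000), k4 = (0.000000, 0.000000); V <- V + (h/6)(k1 + 2k2 + 2k3 + k4): V^u = -1.2500, V^v = 1.5000


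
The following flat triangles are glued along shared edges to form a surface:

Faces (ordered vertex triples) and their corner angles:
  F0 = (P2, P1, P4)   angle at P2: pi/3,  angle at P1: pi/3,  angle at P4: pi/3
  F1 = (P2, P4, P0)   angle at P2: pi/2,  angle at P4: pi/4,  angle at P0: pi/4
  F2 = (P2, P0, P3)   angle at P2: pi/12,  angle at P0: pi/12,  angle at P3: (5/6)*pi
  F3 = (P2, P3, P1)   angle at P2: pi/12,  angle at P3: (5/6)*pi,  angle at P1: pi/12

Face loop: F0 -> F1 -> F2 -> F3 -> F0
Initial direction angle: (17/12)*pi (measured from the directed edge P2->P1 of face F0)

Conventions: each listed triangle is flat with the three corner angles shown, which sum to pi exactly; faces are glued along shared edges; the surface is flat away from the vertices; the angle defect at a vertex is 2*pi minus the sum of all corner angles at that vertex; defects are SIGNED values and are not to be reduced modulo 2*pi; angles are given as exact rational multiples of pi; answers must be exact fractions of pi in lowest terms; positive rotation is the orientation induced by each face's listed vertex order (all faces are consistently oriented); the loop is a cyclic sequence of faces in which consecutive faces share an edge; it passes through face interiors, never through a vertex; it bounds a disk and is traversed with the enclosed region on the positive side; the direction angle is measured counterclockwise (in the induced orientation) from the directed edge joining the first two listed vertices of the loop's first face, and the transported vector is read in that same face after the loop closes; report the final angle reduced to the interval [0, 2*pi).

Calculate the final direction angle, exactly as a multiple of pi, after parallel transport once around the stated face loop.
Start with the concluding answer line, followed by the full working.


Answer: final direction angle = (5/12)*pi

enclosed vertex P2: corner angles sum to pi, defect = 2*pi - pi = pi
summing the enclosed defects onto the initial angle, mod 2*pi in the induced orientation:
final angle = (17/12)*pi + pi = (5/12)*pi (mod 2*pi)


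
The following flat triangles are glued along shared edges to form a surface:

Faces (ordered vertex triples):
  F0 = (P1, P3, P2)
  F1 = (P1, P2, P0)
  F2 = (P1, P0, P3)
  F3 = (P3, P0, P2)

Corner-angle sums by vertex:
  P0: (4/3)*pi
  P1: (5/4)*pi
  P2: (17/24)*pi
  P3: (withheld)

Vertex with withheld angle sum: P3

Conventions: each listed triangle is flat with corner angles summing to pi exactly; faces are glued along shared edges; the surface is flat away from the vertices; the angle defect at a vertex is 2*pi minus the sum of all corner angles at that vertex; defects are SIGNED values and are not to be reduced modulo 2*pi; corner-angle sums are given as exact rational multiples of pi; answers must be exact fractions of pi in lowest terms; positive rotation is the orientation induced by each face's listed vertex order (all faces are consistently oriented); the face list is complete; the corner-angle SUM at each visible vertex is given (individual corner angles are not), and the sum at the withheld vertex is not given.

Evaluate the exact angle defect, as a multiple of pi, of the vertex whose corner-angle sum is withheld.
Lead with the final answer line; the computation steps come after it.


Answer: defect(P3) = (31/24)*pi

V = 4, E = 6, F = 4; chi = V - E + F = 2
Gauss-Bonnet: total defect = 2*pi*chi = 4*pi; visible defects sum to (65/24)*pi


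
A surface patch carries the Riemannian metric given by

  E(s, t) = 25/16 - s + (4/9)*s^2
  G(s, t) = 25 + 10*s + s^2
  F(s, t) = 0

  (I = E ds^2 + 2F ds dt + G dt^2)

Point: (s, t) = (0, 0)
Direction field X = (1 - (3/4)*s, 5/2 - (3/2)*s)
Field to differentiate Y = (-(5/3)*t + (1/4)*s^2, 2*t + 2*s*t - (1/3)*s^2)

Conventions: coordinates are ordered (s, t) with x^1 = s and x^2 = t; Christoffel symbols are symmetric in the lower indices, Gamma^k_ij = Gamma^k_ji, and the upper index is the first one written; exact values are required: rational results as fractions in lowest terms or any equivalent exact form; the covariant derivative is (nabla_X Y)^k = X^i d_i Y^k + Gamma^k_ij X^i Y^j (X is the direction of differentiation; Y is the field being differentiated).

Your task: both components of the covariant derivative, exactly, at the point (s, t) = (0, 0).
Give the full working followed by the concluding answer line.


E = 25/16, F = 0, G = 25 at the point
E_s = -1, E_t = 0, F_s = 0, F_t = 0, G_s = 10, G_t = 0
EG - F^2 = 625/16;  g^inv = (16/625) * [[25, 0], [0, 25/16]]
first-kind symbols [ij,l] = (1/2)(d_i g_jl + d_j g_il - d_l g_ij): [ss,s] = E_s/2 = -1/2, [ss,t] = F_s - E_t/2 = 0, [st,s] = E_t/2 = 0, [st,t] = G_s/2 = 5, [tt,s] = F_t - G_s/2 = -5, [tt,t] = G_t/2 = 0
Gamma^s_ij = (G*[ij,s] - F*[ij,t])/(EG - F^2), Gamma^t_ij = (E*[ij,t] - F*[ij,s])/(EG - F^2)
Gamma_sss = -8/25, Gamma_sst = 0, Gamma_stt = -16/5, Gamma_tss = 0, Gamma_tst = 1/5, Gamma_ttt = 0
X = (1, 5/2), Y = (0, 0) at the point

Answer: (nabla_X Y)^s = -25/6, (nabla_X Y)^t = 5


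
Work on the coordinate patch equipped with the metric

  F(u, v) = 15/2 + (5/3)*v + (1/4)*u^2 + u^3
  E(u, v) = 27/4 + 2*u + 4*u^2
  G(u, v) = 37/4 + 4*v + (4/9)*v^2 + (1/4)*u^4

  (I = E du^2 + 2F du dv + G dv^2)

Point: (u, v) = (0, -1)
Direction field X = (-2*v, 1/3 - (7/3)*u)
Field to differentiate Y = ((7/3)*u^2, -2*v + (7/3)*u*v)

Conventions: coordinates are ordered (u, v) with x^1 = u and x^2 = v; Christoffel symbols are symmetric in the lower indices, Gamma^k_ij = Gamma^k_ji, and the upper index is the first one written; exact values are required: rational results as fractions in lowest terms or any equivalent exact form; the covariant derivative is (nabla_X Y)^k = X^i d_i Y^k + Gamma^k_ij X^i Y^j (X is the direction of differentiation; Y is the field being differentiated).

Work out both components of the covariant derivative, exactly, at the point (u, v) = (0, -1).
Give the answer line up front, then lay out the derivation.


Answer: (nabla_X Y)^u = 8/127, (nabla_X Y)^v = -3312/635

E = 27/4, F = 35/6, G = 205/36 at the point
E_u = 2, E_v = 0, F_u = 0, F_v = 5/3, G_u = 0, G_v = 28/9
EG - F^2 = 635/144;  g^inv = (144/635) * [[205/36, -35/6], [-35/6, 27/4]]
first-kind symbols [ij,l] = (1/2)(d_i g_jl + d_j g_il - d_l g_ij): [uu,u] = E_u/2 = 1, [uu,v] = F_u - E_v/2 = 0, [uv,u] = E_v/2 = 0, [uv,v] = G_u/2 = 0, [vv,u] = F_v - G_u/2 = 5/3, [vv,v] = G_v/2 = 14/9
Gamma^u_ij = (G*[ij,u] - F*[ij,v])/(EG - F^2), Gamma^v_ij = (E*[ij,v] - F*[ij,u])/(EG - F^2)
Gamma_uuu = 164/127, Gamma_uuv = 0, Gamma_uvv = 12/127, Gamma_vuu = -168/127, Gamma_vuv = 0, Gamma_vvv = 112/635
X = (2, 1/3), Y = (0, 2) at the point


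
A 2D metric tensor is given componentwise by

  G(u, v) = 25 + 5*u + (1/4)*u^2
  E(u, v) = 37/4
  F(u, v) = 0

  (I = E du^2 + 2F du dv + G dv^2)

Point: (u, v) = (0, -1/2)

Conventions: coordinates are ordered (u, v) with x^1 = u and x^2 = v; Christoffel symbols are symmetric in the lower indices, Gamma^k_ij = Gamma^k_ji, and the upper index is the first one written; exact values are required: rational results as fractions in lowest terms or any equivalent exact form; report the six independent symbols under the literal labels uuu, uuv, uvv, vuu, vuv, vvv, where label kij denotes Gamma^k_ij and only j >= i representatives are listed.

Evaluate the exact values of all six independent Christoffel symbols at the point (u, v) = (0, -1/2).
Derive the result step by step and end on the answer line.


E = 37/4, F = 0, G = 25 at the point
E_u = 0, E_v = 0, F_u = 0, F_v = 0, G_u = 5, G_v = 0
EG - F^2 = 925/4;  g^inv = (4/925) * [[25, 0], [0, 37/4]]
first-kind symbols [ij,l] = (1/2)(d_i g_jl + d_j g_il - d_l g_ij): [uu,u] = E_u/2 = 0, [uu,v] = F_u - E_v/2 = 0, [uv,u] = E_v/2 = 0, [uv,v] = G_u/2 = 5/2, [vv,u] = F_v - G_u/2 = -5/2, [vv,v] = G_v/2 = 0
Gamma^u_ij = (G*[ij,u] - F*[ij,v])/(EG - F^2), Gamma^v_ij = (E*[ij,v] - F*[ij,u])/(EG - F^2)

Answer: Gamma_uuu = 0, Gamma_uuv = 0, Gamma_uvv = -10/37, Gamma_vuu = 0, Gamma_vuv = 1/10, Gamma_vvv = 0


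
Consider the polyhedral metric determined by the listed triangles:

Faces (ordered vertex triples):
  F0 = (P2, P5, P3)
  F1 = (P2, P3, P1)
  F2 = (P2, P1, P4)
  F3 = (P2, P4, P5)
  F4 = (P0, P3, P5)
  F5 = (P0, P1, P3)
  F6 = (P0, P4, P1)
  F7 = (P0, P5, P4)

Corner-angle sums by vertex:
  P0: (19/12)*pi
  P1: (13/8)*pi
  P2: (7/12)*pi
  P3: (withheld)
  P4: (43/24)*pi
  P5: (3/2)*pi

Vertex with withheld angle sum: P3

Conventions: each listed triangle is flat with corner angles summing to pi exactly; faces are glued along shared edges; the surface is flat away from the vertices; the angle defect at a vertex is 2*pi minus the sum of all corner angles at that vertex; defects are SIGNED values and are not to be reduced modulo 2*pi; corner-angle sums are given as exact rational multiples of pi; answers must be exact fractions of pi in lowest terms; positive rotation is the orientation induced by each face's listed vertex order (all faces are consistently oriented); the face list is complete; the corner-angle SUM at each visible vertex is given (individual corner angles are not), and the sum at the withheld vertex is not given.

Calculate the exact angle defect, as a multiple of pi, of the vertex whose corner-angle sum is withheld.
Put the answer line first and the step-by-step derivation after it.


Answer: defect(P3) = (13/12)*pi

V = 6, E = 12, F = 8; chi = V - E + F = 2
Gauss-Bonnet: total defect = 2*pi*chi = 4*pi; visible defects sum to (35/12)*pi


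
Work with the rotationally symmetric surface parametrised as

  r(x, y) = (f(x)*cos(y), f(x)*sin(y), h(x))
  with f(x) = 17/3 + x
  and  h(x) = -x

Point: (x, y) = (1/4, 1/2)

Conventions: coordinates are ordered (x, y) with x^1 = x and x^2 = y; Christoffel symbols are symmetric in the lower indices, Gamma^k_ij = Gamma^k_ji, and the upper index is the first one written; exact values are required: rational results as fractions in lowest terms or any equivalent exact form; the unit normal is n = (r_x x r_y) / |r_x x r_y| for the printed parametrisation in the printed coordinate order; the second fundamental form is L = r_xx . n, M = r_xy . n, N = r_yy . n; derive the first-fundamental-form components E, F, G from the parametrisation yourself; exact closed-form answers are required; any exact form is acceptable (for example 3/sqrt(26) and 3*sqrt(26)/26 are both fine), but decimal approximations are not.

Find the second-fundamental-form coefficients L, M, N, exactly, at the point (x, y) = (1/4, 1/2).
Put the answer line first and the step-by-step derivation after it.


Answer: L = 0, M = 0, N = -71*sqrt(2)/24

f = 71/12, f' = 1, f'' = 0, h' = -1, h'' = 0
E = 2, F = 0, G = 5041/144; answer radicand W^2 = 2
unnormalised second-form numerators: l = 0, m = 0, n = -71/12; L = l/sqrt(2), and similarly M = m/sqrt(W^2), N = n/sqrt(W^2)
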